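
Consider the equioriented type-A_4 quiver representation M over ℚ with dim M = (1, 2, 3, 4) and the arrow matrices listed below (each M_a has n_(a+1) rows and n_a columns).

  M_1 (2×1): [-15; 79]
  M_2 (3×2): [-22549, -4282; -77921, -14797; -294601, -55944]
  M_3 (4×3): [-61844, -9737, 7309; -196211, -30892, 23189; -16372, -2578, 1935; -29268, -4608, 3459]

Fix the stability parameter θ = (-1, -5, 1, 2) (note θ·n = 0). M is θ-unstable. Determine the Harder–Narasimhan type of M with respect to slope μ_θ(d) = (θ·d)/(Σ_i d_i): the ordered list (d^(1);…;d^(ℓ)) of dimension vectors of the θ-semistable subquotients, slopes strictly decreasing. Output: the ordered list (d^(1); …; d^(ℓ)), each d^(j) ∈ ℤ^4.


Via rank(M_{q-1}∘⋯∘M_p): M ≅ I[1,4], I[2,4], I[3,4], I[4,4].
μ_θ-semistable layers: μ^(1)=2; μ^(2)=1; μ^(3)=-3; μ^(4)=-5

((0, 0, 0, 4); (0, 0, 3, 0); (1, 1, 0, 0); (0, 1, 0, 0))


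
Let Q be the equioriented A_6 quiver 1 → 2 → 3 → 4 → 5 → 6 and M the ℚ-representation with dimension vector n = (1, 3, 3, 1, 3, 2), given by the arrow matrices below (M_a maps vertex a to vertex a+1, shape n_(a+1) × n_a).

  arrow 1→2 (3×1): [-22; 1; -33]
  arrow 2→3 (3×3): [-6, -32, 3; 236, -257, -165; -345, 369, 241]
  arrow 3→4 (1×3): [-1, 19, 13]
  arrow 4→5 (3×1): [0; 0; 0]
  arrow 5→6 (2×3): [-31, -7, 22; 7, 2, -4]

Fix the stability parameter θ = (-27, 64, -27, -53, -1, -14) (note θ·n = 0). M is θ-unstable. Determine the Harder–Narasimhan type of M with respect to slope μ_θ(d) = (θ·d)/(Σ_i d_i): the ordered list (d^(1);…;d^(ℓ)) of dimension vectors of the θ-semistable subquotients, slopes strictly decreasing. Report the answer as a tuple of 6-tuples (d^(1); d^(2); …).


Barcode: M ≅ I[1,4], I[2,3]^2, I[5,5], I[5,6]^2. HN layers by μ_θ (5 steps, strictly decreasing):
  μ^(1)=37/2; μ^(2)=-1; μ^(3)=-16/3; μ^(4)=-15/2; μ^(5)=-27

((0, 2, 2, 0, 0, 0); (0, 0, 0, 0, 1, 0); (0, 1, 1, 1, 0, 0); (0, 0, 0, 0, 2, 2); (1, 0, 0, 0, 0, 0))


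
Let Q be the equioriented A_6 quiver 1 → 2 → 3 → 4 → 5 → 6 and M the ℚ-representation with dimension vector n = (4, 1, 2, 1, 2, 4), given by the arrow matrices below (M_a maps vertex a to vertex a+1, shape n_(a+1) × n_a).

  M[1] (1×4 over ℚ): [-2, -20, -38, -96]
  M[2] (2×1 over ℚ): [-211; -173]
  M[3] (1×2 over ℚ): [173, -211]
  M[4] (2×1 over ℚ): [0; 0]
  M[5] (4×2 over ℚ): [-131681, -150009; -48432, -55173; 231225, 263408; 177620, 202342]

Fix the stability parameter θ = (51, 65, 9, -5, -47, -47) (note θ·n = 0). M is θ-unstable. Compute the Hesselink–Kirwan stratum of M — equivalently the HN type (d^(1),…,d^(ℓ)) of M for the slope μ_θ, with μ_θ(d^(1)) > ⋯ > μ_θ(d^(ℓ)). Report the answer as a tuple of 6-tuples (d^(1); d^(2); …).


Via rank(M_{q-1}∘⋯∘M_p): M ≅ I[1,1]^3, I[1,3], I[3,4], I[5,6]^2, I[6,6]^2.
μ_θ-semistable layers: μ^(1)=51; μ^(2)=125/3; μ^(3)=2; μ^(4)=-47

((3, 0, 0, 0, 0, 0); (1, 1, 1, 0, 0, 0); (0, 0, 1, 1, 0, 0); (0, 0, 0, 0, 2, 4))


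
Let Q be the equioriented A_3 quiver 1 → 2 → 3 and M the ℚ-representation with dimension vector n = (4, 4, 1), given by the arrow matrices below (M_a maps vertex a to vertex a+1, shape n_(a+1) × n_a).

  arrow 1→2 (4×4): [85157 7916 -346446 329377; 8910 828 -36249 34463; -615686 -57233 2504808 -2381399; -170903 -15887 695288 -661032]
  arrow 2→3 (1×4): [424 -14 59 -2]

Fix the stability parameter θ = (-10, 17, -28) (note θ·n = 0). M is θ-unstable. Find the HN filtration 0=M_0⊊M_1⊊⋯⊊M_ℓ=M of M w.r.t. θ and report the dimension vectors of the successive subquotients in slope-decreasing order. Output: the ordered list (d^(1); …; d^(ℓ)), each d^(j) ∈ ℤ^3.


Interval decomposition of M: I[1,1], I[1,2]^2, I[1,3], I[2,2].
HN type (ℓ=3): μ^(1)=17; μ^(2)=-11/2; μ^(3)=-10

((0, 3, 0); (0, 1, 1); (4, 0, 0))


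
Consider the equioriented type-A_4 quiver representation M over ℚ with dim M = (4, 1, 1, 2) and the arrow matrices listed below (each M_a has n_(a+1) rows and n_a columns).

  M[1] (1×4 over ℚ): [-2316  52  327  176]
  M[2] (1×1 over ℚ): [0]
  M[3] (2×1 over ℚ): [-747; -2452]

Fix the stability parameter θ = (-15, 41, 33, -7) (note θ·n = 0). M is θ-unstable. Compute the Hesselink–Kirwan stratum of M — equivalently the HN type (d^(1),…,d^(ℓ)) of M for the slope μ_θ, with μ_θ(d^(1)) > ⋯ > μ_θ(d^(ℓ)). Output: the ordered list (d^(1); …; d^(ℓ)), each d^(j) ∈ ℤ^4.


Interval decomposition of M: I[1,1]^3, I[1,2], I[3,4], I[4,4].
HN type (ℓ=4): μ^(1)=41; μ^(2)=13; μ^(3)=-7; μ^(4)=-15

((0, 1, 0, 0); (0, 0, 1, 1); (0, 0, 0, 1); (4, 0, 0, 0))


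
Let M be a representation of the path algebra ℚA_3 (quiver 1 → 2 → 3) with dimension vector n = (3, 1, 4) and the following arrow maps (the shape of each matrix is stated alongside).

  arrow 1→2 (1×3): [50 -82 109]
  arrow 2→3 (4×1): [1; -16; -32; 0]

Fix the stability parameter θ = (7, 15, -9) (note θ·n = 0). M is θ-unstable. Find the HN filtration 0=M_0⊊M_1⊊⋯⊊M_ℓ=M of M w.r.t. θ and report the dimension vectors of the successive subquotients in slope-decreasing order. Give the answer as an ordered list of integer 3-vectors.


Via rank(M_{q-1}∘⋯∘M_p): M ≅ I[1,1]^2, I[1,3], I[3,3]^3.
μ_θ-semistable layers: μ^(1)=7; μ^(2)=13/3; μ^(3)=-9

((2, 0, 0); (1, 1, 1); (0, 0, 3))


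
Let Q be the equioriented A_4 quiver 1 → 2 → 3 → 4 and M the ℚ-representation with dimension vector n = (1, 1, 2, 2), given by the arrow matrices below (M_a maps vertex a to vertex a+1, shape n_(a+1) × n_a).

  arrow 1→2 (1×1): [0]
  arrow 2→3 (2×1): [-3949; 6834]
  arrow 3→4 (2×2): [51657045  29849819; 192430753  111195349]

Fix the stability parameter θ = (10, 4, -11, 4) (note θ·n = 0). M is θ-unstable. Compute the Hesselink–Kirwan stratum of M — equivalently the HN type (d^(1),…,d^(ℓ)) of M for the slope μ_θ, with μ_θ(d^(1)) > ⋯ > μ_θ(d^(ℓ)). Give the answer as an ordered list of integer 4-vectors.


Via rank(M_{q-1}∘⋯∘M_p): M ≅ I[1,1], I[2,4], I[3,4].
μ_θ-semistable layers: μ^(1)=10; μ^(2)=4; μ^(3)=-7/2; μ^(4)=-11

((1, 0, 0, 0); (0, 0, 0, 2); (0, 1, 1, 0); (0, 0, 1, 0))


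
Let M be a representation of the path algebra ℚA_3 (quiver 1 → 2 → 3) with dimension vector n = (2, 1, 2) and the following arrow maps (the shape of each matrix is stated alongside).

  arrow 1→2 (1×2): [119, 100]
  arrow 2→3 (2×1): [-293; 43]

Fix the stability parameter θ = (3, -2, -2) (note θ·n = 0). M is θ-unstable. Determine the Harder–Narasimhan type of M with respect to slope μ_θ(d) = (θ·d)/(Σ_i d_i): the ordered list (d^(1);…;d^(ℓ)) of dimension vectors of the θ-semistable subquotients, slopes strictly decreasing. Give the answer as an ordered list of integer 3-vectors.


Barcode: M ≅ I[1,1], I[1,3], I[3,3]. HN layers by μ_θ (3 steps, strictly decreasing):
  μ^(1)=3; μ^(2)=-1/3; μ^(3)=-2

((1, 0, 0); (1, 1, 1); (0, 0, 1))


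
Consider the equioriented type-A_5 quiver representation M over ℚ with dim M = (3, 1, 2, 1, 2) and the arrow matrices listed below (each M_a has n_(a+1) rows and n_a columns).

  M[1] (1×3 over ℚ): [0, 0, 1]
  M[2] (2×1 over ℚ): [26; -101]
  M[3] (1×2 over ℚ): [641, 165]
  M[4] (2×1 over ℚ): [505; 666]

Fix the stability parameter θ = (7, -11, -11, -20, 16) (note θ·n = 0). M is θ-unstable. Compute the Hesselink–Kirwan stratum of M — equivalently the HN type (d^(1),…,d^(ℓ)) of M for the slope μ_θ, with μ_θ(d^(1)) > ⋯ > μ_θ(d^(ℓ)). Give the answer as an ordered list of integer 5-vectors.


Via rank(M_{q-1}∘⋯∘M_p): M ≅ I[1,1]^2, I[1,5], I[3,3], I[5,5].
μ_θ-semistable layers: μ^(1)=16; μ^(2)=7; μ^(3)=-35/4; μ^(4)=-11

((0, 0, 0, 0, 2); (2, 0, 0, 0, 0); (1, 1, 1, 1, 0); (0, 0, 1, 0, 0))


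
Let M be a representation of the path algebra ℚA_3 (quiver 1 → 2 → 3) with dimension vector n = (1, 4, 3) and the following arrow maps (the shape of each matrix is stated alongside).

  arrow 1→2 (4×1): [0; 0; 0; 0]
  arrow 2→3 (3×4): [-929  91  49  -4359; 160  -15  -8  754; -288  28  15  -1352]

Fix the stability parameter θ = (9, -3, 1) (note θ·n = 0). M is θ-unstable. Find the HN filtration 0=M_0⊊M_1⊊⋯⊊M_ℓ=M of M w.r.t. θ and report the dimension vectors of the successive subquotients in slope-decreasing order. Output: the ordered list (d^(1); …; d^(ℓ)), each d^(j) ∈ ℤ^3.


Interval decomposition of M: I[1,1], I[2,2], I[2,3]^3.
HN type (ℓ=3): μ^(1)=9; μ^(2)=1; μ^(3)=-3

((1, 0, 0); (0, 0, 3); (0, 4, 0))


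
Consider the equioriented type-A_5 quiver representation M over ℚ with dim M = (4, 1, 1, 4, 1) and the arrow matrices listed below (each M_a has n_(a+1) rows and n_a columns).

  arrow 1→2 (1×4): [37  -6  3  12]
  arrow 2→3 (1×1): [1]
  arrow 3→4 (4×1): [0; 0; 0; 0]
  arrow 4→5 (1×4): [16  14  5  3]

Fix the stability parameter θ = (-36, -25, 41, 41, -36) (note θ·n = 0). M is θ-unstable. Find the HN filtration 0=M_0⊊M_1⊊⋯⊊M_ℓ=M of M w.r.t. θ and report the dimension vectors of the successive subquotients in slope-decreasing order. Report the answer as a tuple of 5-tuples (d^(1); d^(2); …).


Interval decomposition of M: I[1,1]^3, I[1,3], I[4,4]^3, I[4,5].
HN type (ℓ=4): μ^(1)=41; μ^(2)=5/2; μ^(3)=-25; μ^(4)=-36

((0, 0, 1, 3, 0); (0, 0, 0, 1, 1); (0, 1, 0, 0, 0); (4, 0, 0, 0, 0))


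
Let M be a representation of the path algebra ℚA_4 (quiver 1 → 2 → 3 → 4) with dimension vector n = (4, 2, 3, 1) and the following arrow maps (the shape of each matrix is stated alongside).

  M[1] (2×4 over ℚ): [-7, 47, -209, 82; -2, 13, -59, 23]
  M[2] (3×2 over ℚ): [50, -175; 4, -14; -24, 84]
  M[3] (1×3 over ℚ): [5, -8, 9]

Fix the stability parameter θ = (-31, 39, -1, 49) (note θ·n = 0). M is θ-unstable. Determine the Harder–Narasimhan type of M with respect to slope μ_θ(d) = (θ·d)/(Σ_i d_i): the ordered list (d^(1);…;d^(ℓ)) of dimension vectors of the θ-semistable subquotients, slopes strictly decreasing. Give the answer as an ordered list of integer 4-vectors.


Via rank(M_{q-1}∘⋯∘M_p): M ≅ I[1,1]^2, I[1,2], I[1,4], I[3,3]^2.
μ_θ-semistable layers: μ^(1)=49; μ^(2)=39; μ^(3)=19; μ^(4)=-1; μ^(5)=-31

((0, 0, 0, 1); (0, 1, 0, 0); (0, 1, 1, 0); (0, 0, 2, 0); (4, 0, 0, 0))


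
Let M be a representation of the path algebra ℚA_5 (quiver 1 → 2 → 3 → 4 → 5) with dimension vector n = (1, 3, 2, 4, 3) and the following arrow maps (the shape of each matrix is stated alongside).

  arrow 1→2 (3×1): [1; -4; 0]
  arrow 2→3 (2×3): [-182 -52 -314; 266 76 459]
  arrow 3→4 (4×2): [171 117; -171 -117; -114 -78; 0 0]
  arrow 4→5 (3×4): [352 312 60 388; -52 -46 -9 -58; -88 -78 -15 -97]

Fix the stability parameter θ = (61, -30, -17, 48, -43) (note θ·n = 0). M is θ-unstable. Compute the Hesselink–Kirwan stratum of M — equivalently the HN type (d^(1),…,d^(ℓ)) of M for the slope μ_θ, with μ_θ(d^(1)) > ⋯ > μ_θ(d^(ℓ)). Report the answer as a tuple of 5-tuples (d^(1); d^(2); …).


Via rank(M_{q-1}∘⋯∘M_p): M ≅ I[1,3], I[2,2], I[2,4], I[4,4], I[4,5]^2, I[5,5].
μ_θ-semistable layers: μ^(1)=48; μ^(2)=14/3; μ^(3)=5/2; μ^(4)=-17; μ^(5)=-30; μ^(6)=-43

((0, 0, 0, 2, 0); (1, 1, 1, 0, 0); (0, 0, 0, 2, 2); (0, 0, 1, 0, 0); (0, 2, 0, 0, 0); (0, 0, 0, 0, 1))


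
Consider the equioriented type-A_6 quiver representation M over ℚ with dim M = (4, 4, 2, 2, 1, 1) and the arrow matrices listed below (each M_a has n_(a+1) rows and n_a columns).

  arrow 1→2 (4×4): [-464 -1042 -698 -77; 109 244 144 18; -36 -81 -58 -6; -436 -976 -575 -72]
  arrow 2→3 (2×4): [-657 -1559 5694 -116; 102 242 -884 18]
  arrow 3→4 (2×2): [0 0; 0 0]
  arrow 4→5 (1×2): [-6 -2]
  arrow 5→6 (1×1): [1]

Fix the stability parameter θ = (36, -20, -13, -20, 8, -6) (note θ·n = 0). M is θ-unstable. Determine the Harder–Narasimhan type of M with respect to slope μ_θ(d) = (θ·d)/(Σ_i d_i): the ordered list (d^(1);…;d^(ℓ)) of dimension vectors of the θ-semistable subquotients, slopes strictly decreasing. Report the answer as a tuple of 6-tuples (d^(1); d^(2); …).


Barcode: M ≅ I[1,2]^2, I[1,3]^2, I[4,4], I[4,6]. HN layers by μ_θ (3 steps, strictly decreasing):
  μ^(1)=8; μ^(2)=1; μ^(3)=-20

((2, 2, 0, 0, 0, 0); (2, 2, 2, 0, 1, 1); (0, 0, 0, 2, 0, 0))


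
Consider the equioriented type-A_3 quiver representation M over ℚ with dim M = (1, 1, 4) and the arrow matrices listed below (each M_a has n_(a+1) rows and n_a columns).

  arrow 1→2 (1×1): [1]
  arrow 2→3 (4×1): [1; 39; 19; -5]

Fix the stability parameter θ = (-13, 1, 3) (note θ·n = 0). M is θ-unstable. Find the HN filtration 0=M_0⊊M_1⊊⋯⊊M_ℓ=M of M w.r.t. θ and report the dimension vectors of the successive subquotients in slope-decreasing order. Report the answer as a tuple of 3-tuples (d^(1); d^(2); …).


Barcode: M ≅ I[1,3], I[3,3]^3. HN layers by μ_θ (3 steps, strictly decreasing):
  μ^(1)=3; μ^(2)=1; μ^(3)=-13

((0, 0, 4); (0, 1, 0); (1, 0, 0))


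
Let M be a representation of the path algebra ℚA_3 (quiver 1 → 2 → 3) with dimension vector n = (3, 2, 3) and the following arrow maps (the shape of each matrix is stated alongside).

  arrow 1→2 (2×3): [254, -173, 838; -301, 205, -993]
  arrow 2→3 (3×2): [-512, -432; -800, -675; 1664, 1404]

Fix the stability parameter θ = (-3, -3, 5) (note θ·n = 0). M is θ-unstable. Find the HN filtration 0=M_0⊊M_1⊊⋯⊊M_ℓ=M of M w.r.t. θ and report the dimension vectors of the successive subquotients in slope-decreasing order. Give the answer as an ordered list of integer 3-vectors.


Via rank(M_{q-1}∘⋯∘M_p): M ≅ I[1,1], I[1,2], I[1,3], I[3,3]^2.
μ_θ-semistable layers: μ^(1)=5; μ^(2)=-3

((0, 0, 3); (3, 2, 0))


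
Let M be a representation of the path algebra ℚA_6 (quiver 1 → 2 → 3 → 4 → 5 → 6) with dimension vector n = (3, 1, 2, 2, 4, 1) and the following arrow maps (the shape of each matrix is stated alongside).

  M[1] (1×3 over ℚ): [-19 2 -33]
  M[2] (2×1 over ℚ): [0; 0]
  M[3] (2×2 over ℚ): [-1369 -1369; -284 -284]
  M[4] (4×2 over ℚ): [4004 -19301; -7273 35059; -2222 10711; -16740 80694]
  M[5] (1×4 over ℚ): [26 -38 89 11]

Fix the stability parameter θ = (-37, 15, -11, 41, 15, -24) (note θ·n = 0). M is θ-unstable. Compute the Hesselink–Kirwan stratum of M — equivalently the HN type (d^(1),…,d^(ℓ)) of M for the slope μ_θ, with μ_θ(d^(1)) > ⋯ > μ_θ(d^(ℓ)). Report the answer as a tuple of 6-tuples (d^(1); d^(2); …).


Interval decomposition of M: I[1,1]^2, I[1,2], I[3,3], I[3,5], I[4,6], I[5,5]^2.
HN type (ℓ=5): μ^(1)=28; μ^(2)=15; μ^(3)=32/3; μ^(4)=-11; μ^(5)=-37

((0, 0, 0, 1, 1, 0); (0, 1, 0, 0, 2, 0); (0, 0, 0, 1, 1, 1); (0, 0, 2, 0, 0, 0); (3, 0, 0, 0, 0, 0))


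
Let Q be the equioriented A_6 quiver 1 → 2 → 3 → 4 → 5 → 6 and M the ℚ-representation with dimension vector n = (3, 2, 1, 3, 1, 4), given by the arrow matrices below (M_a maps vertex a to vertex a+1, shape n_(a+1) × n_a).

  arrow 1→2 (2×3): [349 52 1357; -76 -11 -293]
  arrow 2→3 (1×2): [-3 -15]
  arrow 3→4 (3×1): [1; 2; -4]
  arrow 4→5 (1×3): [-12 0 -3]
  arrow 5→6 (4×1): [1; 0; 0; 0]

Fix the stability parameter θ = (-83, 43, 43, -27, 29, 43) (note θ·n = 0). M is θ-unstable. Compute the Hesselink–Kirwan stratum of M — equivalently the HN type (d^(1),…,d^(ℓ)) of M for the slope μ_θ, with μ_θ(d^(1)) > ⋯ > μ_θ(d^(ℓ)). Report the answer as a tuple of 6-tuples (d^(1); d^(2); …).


Via rank(M_{q-1}∘⋯∘M_p): M ≅ I[1,1], I[1,2], I[1,4], I[4,4], I[4,6], I[6,6]^3.
μ_θ-semistable layers: μ^(1)=43; μ^(2)=29; μ^(3)=59/3; μ^(4)=-27; μ^(5)=-83

((0, 1, 0, 0, 0, 4); (0, 0, 0, 0, 1, 0); (0, 1, 1, 1, 0, 0); (0, 0, 0, 2, 0, 0); (3, 0, 0, 0, 0, 0))


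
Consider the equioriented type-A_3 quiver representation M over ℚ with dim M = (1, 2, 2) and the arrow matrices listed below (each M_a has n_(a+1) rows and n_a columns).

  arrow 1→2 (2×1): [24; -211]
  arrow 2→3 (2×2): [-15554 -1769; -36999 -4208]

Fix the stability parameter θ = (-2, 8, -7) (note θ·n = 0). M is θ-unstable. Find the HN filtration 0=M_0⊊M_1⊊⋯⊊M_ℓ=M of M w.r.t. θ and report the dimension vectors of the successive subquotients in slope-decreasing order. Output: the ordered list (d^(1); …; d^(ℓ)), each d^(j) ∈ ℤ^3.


Interval decomposition of M: I[1,3], I[2,3].
HN type (ℓ=2): μ^(1)=1/2; μ^(2)=-2

((0, 2, 2); (1, 0, 0))


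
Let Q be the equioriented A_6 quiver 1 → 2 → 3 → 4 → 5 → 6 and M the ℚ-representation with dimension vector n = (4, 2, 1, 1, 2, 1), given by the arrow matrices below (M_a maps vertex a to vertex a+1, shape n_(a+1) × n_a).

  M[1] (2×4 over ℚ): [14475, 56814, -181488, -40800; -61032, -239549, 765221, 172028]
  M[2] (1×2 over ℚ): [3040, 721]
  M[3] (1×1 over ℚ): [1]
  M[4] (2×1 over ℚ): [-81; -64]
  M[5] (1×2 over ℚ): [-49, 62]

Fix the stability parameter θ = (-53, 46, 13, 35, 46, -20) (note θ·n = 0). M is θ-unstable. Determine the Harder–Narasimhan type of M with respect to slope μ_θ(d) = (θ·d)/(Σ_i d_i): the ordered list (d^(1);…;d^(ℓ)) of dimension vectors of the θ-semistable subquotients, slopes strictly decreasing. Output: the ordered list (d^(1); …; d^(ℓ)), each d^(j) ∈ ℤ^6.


Barcode: M ≅ I[1,1]^2, I[1,2], I[1,6], I[5,5]. HN layers by μ_θ (3 steps, strictly decreasing):
  μ^(1)=46; μ^(2)=24; μ^(3)=-53

((0, 1, 0, 0, 1, 0); (0, 1, 1, 1, 1, 1); (4, 0, 0, 0, 0, 0))


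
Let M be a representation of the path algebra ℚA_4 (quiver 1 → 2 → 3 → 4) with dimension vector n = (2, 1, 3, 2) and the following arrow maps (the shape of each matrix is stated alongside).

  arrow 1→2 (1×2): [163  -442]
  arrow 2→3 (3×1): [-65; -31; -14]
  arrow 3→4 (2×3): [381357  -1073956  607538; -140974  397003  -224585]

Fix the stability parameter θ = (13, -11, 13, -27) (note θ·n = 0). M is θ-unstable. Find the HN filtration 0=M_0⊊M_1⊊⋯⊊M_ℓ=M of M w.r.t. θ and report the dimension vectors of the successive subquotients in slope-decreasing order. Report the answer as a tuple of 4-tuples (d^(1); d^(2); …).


Interval decomposition of M: I[1,1], I[1,4], I[3,3], I[3,4].
HN type (ℓ=3): μ^(1)=13; μ^(2)=-3; μ^(3)=-7

((1, 0, 1, 0); (1, 1, 1, 1); (0, 0, 1, 1))


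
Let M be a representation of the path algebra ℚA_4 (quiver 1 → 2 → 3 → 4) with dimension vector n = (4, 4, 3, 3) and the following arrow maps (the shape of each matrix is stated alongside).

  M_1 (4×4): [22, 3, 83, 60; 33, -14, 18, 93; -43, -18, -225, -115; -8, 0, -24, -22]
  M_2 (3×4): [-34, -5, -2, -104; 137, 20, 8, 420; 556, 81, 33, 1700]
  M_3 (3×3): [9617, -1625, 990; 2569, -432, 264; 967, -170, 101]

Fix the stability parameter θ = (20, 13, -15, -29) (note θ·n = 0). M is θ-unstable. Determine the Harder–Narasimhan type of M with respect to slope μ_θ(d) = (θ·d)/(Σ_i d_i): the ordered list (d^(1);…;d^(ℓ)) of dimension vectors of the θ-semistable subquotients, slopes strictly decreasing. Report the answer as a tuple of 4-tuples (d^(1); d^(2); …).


Via rank(M_{q-1}∘⋯∘M_p): M ≅ I[1,2], I[1,4]^3.
μ_θ-semistable layers: μ^(1)=33/2; μ^(2)=-11/4

((1, 1, 0, 0); (3, 3, 3, 3))


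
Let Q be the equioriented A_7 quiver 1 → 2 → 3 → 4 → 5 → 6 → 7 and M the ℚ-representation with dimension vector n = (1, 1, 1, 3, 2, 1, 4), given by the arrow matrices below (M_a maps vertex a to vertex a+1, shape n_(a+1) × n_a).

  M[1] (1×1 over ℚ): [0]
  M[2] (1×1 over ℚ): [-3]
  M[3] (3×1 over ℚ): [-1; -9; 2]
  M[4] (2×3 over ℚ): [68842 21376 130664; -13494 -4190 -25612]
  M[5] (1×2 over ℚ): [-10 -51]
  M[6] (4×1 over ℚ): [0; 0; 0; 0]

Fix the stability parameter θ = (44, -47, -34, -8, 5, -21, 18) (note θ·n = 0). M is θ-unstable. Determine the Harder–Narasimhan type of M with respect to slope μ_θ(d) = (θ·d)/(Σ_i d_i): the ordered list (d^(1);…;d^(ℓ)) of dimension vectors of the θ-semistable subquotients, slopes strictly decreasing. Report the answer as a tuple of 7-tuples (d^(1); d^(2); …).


Via rank(M_{q-1}∘⋯∘M_p): M ≅ I[1,1], I[2,5], I[4,4], I[4,6], I[7,7]^4.
μ_θ-semistable layers: μ^(1)=44; μ^(2)=18; μ^(3)=5; μ^(4)=-8; μ^(5)=-34; μ^(6)=-47

((1, 0, 0, 0, 0, 0, 0); (0, 0, 0, 0, 0, 0, 4); (0, 0, 0, 0, 1, 0, 0); (0, 0, 0, 3, 1, 1, 0); (0, 0, 1, 0, 0, 0, 0); (0, 1, 0, 0, 0, 0, 0))


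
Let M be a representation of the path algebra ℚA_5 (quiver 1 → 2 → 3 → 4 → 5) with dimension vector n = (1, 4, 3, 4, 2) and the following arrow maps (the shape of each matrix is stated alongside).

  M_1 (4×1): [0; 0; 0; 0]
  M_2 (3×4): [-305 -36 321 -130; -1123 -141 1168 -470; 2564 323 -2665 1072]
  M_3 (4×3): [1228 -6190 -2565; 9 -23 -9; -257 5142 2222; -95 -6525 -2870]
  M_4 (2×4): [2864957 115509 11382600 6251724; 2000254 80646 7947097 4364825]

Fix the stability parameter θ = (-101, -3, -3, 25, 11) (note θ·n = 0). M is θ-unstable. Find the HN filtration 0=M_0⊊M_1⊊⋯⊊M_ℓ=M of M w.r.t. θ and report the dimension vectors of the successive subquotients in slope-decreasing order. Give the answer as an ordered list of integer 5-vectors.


Interval decomposition of M: I[1,1], I[2,2], I[2,4], I[2,5]^2, I[4,4].
HN type (ℓ=4): μ^(1)=25; μ^(2)=18; μ^(3)=-3; μ^(4)=-101

((0, 0, 0, 2, 0); (0, 0, 0, 2, 2); (0, 4, 3, 0, 0); (1, 0, 0, 0, 0))


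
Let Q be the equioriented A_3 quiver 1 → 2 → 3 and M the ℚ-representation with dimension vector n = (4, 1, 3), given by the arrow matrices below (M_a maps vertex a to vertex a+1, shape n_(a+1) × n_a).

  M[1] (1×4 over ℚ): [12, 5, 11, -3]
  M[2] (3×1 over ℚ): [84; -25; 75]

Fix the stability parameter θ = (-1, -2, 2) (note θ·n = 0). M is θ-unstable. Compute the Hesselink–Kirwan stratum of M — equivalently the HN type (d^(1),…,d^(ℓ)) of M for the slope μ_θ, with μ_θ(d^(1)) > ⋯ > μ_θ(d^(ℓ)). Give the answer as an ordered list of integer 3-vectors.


Interval decomposition of M: I[1,1]^3, I[1,3], I[3,3]^2.
HN type (ℓ=3): μ^(1)=2; μ^(2)=-1; μ^(3)=-3/2

((0, 0, 3); (3, 0, 0); (1, 1, 0))


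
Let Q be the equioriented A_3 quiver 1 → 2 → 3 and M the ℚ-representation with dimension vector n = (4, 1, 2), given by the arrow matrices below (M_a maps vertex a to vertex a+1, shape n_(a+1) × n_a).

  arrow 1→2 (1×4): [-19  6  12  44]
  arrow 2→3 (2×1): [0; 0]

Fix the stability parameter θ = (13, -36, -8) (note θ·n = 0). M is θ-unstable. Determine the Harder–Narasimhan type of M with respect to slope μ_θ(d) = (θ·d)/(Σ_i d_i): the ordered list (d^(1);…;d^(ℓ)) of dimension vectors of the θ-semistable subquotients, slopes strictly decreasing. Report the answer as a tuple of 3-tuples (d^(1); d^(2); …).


Barcode: M ≅ I[1,1]^3, I[1,2], I[3,3]^2. HN layers by μ_θ (3 steps, strictly decreasing):
  μ^(1)=13; μ^(2)=-8; μ^(3)=-23/2

((3, 0, 0); (0, 0, 2); (1, 1, 0))


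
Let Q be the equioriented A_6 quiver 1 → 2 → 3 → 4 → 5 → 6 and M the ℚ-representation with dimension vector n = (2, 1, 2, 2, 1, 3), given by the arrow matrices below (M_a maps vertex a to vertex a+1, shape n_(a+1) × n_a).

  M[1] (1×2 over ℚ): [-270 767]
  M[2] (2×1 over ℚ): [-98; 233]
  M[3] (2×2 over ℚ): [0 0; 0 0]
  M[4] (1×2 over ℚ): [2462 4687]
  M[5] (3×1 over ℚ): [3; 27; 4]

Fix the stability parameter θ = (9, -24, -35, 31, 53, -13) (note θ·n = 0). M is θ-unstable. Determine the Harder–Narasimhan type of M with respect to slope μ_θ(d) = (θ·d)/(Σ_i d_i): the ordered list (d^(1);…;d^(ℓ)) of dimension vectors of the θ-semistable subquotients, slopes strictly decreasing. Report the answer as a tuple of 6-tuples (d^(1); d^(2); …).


Interval decomposition of M: I[1,1], I[1,3], I[3,3], I[4,4], I[4,6], I[6,6]^2.
HN type (ℓ=6): μ^(1)=31; μ^(2)=71/3; μ^(3)=9; μ^(4)=-13; μ^(5)=-50/3; μ^(6)=-35

((0, 0, 0, 1, 0, 0); (0, 0, 0, 1, 1, 1); (1, 0, 0, 0, 0, 0); (0, 0, 0, 0, 0, 2); (1, 1, 1, 0, 0, 0); (0, 0, 1, 0, 0, 0))


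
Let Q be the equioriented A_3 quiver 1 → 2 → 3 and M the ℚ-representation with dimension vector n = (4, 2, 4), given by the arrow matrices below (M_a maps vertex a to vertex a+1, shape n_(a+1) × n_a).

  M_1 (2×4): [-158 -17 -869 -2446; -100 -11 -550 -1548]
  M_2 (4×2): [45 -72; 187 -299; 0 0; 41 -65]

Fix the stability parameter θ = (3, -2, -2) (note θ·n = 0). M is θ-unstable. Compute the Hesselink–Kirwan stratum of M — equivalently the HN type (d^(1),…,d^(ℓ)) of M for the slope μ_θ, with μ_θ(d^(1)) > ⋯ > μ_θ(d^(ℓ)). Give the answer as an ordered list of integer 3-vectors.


Interval decomposition of M: I[1,1]^2, I[1,3]^2, I[3,3]^2.
HN type (ℓ=3): μ^(1)=3; μ^(2)=-1/3; μ^(3)=-2

((2, 0, 0); (2, 2, 2); (0, 0, 2))


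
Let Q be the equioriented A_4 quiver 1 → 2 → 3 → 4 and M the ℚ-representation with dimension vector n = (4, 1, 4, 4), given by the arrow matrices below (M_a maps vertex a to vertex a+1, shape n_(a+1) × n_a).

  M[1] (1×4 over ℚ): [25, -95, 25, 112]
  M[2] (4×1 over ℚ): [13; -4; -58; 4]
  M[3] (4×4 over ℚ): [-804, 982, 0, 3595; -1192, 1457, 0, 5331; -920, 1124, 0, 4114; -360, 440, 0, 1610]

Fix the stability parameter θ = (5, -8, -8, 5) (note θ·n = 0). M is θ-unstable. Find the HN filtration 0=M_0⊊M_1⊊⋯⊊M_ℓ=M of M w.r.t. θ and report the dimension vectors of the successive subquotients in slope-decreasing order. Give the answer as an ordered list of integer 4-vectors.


Via rank(M_{q-1}∘⋯∘M_p): M ≅ I[1,1]^3, I[1,3], I[3,3], I[3,4]^2, I[4,4]^2.
μ_θ-semistable layers: μ^(1)=5; μ^(2)=-11/3; μ^(3)=-8

((3, 0, 0, 4); (1, 1, 1, 0); (0, 0, 3, 0))


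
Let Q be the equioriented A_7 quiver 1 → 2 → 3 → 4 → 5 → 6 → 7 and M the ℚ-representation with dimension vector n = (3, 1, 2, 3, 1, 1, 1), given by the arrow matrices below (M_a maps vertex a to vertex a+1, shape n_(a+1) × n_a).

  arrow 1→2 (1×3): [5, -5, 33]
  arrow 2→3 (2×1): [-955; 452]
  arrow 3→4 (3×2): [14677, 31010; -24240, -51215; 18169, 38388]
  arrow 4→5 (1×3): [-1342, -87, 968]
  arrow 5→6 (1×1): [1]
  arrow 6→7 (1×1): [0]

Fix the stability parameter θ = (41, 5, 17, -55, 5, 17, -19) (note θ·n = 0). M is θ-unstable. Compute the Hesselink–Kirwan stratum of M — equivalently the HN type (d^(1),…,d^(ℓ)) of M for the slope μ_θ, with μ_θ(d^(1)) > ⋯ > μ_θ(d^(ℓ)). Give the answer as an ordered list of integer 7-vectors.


Via rank(M_{q-1}∘⋯∘M_p): M ≅ I[1,1]^2, I[1,6], I[3,4], I[4,4], I[7,7].
μ_θ-semistable layers: μ^(1)=41; μ^(2)=17; μ^(3)=5; μ^(4)=2; μ^(5)=-19; μ^(6)=-55

((2, 0, 0, 0, 0, 0, 0); (0, 0, 0, 0, 0, 1, 0); (0, 0, 0, 0, 1, 0, 0); (1, 1, 1, 1, 0, 0, 0); (0, 0, 1, 1, 0, 0, 1); (0, 0, 0, 1, 0, 0, 0))


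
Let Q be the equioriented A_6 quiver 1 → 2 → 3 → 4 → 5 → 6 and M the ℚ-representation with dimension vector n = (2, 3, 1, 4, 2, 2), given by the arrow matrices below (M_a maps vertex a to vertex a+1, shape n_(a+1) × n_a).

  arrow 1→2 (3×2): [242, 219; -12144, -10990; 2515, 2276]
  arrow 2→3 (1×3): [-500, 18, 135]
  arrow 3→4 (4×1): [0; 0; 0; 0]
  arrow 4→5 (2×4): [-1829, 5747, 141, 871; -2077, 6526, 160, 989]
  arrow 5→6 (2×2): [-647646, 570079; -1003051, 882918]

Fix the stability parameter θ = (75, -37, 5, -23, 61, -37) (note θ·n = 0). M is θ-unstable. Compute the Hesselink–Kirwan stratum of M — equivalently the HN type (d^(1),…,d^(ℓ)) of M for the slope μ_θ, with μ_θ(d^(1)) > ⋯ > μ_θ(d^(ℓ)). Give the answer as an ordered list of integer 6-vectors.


Interval decomposition of M: I[1,2], I[1,3], I[2,2], I[4,4]^2, I[4,6]^2.
HN type (ℓ=5): μ^(1)=19; μ^(2)=43/3; μ^(3)=12; μ^(4)=-23; μ^(5)=-37

((1, 1, 0, 0, 0, 0); (1, 1, 1, 0, 0, 0); (0, 0, 0, 0, 2, 2); (0, 0, 0, 4, 0, 0); (0, 1, 0, 0, 0, 0))


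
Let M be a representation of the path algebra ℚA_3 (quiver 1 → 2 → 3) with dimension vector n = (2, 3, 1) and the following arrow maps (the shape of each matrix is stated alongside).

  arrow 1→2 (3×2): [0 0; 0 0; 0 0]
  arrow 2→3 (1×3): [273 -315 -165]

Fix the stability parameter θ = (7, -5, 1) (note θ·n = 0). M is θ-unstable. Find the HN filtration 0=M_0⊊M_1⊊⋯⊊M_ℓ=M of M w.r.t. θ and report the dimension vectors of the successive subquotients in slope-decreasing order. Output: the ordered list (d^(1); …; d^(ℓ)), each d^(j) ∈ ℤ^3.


Interval decomposition of M: I[1,1]^2, I[2,2]^2, I[2,3].
HN type (ℓ=3): μ^(1)=7; μ^(2)=1; μ^(3)=-5

((2, 0, 0); (0, 0, 1); (0, 3, 0))


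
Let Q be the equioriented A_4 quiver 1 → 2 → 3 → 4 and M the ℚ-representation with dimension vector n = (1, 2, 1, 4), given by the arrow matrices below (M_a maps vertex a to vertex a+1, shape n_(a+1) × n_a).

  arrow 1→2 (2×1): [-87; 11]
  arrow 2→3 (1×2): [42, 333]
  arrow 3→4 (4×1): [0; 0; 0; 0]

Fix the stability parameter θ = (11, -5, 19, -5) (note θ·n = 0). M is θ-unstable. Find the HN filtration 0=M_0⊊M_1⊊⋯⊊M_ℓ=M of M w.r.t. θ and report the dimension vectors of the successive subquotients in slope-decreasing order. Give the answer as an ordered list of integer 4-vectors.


Via rank(M_{q-1}∘⋯∘M_p): M ≅ I[1,3], I[2,2], I[4,4]^4.
μ_θ-semistable layers: μ^(1)=19; μ^(2)=3; μ^(3)=-5

((0, 0, 1, 0); (1, 1, 0, 0); (0, 1, 0, 4))


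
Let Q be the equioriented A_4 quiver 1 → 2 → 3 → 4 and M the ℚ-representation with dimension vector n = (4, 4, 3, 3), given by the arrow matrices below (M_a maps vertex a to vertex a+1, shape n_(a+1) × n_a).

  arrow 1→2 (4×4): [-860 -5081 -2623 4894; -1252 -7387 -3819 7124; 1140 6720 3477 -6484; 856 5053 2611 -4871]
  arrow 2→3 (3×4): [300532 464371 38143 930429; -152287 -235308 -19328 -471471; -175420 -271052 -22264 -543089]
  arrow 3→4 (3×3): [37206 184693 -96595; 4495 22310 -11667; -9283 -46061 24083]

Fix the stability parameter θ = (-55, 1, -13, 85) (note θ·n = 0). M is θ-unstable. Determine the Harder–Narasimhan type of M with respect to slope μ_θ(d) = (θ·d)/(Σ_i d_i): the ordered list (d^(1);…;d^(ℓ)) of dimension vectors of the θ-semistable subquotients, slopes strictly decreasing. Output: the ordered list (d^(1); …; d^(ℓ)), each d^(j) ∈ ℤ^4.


Interval decomposition of M: I[1,1], I[1,4]^3, I[2,2].
HN type (ℓ=4): μ^(1)=85; μ^(2)=1; μ^(3)=-6; μ^(4)=-55

((0, 0, 0, 3); (0, 1, 0, 0); (0, 3, 3, 0); (4, 0, 0, 0))


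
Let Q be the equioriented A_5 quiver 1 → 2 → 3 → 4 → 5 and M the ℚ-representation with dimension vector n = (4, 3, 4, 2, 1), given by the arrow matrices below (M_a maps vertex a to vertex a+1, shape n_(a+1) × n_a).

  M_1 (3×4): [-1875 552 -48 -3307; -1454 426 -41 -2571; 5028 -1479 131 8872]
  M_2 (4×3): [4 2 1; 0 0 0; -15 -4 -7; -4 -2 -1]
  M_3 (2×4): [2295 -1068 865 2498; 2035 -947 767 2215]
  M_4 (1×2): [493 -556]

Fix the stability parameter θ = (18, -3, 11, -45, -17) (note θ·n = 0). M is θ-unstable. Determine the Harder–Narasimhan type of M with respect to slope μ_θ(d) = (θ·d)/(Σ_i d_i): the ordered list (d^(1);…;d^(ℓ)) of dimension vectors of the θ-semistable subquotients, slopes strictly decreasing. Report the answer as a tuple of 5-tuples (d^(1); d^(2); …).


Interval decomposition of M: I[1,1], I[1,2], I[1,4], I[1,5], I[3,3]^2.
HN type (ℓ=5): μ^(1)=18; μ^(2)=11; μ^(3)=15/2; μ^(4)=-19/4; μ^(5)=-36/5

((1, 0, 0, 0, 0); (0, 0, 2, 0, 0); (1, 1, 0, 0, 0); (1, 1, 1, 1, 0); (1, 1, 1, 1, 1))


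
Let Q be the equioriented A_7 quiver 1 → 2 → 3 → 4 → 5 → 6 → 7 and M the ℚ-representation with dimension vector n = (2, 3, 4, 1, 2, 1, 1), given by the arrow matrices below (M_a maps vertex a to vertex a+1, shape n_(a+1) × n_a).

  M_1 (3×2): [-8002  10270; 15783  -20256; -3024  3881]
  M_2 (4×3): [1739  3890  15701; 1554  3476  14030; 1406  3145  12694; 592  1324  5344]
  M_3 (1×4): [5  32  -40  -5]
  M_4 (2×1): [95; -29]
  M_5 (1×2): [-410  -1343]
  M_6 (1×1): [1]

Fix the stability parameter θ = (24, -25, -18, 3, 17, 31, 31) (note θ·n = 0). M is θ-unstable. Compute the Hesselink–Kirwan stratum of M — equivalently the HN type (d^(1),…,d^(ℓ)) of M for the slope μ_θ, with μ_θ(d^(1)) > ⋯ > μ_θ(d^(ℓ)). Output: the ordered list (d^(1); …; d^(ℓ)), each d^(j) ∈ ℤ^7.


Via rank(M_{q-1}∘⋯∘M_p): M ≅ I[1,3], I[1,7], I[2,2], I[3,3]^2, I[5,5].
μ_θ-semistable layers: μ^(1)=31; μ^(2)=17; μ^(3)=3; μ^(4)=-19/3; μ^(5)=-18; μ^(6)=-25

((0, 0, 0, 0, 0, 1, 1); (0, 0, 0, 0, 2, 0, 0); (0, 0, 0, 1, 0, 0, 0); (2, 2, 2, 0, 0, 0, 0); (0, 0, 2, 0, 0, 0, 0); (0, 1, 0, 0, 0, 0, 0))


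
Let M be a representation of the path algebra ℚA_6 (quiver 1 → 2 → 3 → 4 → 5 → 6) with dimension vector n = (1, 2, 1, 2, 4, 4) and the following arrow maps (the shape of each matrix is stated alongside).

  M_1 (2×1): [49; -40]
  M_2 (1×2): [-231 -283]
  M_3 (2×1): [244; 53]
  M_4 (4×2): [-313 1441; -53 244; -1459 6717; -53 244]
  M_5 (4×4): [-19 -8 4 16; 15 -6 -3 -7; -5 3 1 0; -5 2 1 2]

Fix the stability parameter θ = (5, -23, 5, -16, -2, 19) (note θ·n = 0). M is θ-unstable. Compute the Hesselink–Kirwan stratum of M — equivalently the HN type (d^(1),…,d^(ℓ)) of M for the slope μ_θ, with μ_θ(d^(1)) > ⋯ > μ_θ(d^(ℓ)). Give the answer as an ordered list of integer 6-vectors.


Interval decomposition of M: I[1,6], I[2,2], I[4,6], I[5,6]^2.
HN type (ℓ=6): μ^(1)=19; μ^(2)=-2; μ^(3)=-11/2; μ^(4)=-9; μ^(5)=-16; μ^(6)=-23

((0, 0, 0, 0, 0, 4); (0, 0, 0, 0, 4, 0); (0, 0, 1, 1, 0, 0); (1, 1, 0, 0, 0, 0); (0, 0, 0, 1, 0, 0); (0, 1, 0, 0, 0, 0))


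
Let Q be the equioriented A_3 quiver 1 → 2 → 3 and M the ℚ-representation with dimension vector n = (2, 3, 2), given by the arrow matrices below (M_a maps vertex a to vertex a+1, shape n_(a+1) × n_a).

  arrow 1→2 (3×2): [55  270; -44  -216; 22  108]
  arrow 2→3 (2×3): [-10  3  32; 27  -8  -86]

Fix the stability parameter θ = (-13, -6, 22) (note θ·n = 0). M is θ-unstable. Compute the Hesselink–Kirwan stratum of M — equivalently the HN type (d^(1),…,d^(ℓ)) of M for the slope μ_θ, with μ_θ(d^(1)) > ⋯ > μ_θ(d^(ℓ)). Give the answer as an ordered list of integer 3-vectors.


Via rank(M_{q-1}∘⋯∘M_p): M ≅ I[1,1], I[1,3], I[2,2], I[2,3].
μ_θ-semistable layers: μ^(1)=22; μ^(2)=-6; μ^(3)=-13

((0, 0, 2); (0, 3, 0); (2, 0, 0))


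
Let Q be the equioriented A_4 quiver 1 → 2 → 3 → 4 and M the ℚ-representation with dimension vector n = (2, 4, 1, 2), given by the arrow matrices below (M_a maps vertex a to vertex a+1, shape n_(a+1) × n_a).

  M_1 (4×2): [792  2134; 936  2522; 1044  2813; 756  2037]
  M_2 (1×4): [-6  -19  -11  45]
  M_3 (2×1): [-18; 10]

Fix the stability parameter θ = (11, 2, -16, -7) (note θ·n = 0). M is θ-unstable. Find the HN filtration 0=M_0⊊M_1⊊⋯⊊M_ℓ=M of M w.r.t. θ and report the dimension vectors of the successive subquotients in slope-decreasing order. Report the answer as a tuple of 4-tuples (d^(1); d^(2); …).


Via rank(M_{q-1}∘⋯∘M_p): M ≅ I[1,1], I[1,2], I[2,2]^2, I[2,4], I[4,4].
μ_θ-semistable layers: μ^(1)=11; μ^(2)=13/2; μ^(3)=2; μ^(4)=-7

((1, 0, 0, 0); (1, 1, 0, 0); (0, 2, 0, 0); (0, 1, 1, 2))


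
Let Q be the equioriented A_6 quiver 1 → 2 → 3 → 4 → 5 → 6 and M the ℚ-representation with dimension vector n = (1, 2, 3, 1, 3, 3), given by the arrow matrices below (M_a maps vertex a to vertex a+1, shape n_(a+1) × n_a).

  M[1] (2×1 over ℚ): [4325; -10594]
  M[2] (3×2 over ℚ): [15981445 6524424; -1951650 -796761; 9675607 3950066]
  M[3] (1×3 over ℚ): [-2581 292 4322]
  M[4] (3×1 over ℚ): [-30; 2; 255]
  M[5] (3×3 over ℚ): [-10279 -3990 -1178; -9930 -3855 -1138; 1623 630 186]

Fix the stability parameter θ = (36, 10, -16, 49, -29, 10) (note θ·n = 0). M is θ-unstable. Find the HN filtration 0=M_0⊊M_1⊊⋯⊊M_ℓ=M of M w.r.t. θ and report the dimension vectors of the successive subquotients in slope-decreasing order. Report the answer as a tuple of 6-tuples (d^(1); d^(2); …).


Interval decomposition of M: I[1,5], I[2,3], I[3,3], I[5,6]^2, I[6,6].
HN type (ℓ=4): μ^(1)=10; μ^(2)=-3; μ^(3)=-16; μ^(4)=-29

((1, 1, 1, 1, 1, 3); (0, 1, 1, 0, 0, 0); (0, 0, 1, 0, 0, 0); (0, 0, 0, 0, 2, 0))


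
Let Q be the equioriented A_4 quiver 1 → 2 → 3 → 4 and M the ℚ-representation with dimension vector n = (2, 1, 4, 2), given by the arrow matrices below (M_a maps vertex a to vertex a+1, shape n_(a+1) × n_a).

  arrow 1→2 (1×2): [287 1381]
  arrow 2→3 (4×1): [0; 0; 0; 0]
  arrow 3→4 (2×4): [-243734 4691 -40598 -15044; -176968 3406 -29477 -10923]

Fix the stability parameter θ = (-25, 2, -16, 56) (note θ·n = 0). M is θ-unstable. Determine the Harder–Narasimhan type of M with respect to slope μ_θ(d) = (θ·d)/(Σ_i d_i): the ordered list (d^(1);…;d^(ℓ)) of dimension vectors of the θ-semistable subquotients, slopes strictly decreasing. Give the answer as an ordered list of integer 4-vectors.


Interval decomposition of M: I[1,1], I[1,2], I[3,3]^2, I[3,4]^2.
HN type (ℓ=4): μ^(1)=56; μ^(2)=2; μ^(3)=-16; μ^(4)=-25

((0, 0, 0, 2); (0, 1, 0, 0); (0, 0, 4, 0); (2, 0, 0, 0))


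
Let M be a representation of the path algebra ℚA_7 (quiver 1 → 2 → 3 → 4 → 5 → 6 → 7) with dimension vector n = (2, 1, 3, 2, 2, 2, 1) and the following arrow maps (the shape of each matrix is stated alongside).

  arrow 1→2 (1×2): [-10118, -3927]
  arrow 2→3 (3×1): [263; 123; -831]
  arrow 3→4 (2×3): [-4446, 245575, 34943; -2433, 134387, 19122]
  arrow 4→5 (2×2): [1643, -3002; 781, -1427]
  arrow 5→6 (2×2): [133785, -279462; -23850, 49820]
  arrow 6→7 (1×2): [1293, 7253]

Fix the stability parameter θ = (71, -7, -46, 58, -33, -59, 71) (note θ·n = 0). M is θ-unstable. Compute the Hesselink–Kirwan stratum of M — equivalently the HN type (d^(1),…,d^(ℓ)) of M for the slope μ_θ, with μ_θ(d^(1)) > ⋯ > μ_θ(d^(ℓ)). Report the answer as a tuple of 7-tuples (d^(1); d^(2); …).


Via rank(M_{q-1}∘⋯∘M_p): M ≅ I[1,1], I[1,7], I[3,3], I[3,5], I[6,6].
μ_θ-semistable layers: μ^(1)=71; μ^(2)=25/2; μ^(3)=-8/3; μ^(4)=-46; μ^(5)=-59

((1, 0, 0, 0, 0, 0, 1); (0, 0, 0, 1, 1, 0, 0); (1, 1, 1, 1, 1, 1, 0); (0, 0, 2, 0, 0, 0, 0); (0, 0, 0, 0, 0, 1, 0))


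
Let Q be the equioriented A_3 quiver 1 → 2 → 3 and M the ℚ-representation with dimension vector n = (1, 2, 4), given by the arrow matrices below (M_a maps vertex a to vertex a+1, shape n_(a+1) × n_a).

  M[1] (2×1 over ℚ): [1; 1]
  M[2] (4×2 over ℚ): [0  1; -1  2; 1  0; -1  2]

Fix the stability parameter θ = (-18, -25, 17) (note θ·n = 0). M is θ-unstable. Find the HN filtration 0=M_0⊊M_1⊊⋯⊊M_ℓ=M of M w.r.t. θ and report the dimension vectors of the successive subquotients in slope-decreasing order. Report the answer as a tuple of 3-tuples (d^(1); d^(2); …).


Interval decomposition of M: I[1,3], I[2,3], I[3,3]^2.
HN type (ℓ=3): μ^(1)=17; μ^(2)=-43/2; μ^(3)=-25

((0, 0, 4); (1, 1, 0); (0, 1, 0))


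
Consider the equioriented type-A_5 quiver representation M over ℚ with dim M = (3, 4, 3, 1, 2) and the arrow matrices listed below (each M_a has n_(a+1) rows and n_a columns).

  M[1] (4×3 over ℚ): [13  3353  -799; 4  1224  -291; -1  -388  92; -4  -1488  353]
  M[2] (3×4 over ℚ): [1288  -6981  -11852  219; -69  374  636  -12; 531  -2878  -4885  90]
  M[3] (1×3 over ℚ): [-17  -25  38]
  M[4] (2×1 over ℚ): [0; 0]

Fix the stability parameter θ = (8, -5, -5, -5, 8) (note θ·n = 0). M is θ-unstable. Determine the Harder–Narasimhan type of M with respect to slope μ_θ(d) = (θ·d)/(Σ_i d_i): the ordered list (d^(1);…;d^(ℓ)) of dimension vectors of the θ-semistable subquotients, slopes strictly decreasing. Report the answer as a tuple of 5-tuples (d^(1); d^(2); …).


Interval decomposition of M: I[1,3]^2, I[1,4], I[2,2], I[5,5]^2.
HN type (ℓ=4): μ^(1)=8; μ^(2)=-2/3; μ^(3)=-7/4; μ^(4)=-5

((0, 0, 0, 0, 2); (2, 2, 2, 0, 0); (1, 1, 1, 1, 0); (0, 1, 0, 0, 0))


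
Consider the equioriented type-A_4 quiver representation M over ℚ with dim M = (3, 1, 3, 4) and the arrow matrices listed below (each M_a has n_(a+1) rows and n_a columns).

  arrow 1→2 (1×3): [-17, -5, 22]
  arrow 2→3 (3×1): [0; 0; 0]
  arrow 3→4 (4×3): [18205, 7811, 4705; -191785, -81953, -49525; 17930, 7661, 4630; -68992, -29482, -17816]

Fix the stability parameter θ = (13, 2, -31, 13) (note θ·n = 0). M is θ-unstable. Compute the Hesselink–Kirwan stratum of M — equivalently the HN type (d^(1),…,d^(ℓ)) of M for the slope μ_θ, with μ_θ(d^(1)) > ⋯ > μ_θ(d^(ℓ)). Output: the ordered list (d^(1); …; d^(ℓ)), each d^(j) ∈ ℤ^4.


Barcode: M ≅ I[1,1]^2, I[1,2], I[3,3], I[3,4]^2, I[4,4]^2. HN layers by μ_θ (3 steps, strictly decreasing):
  μ^(1)=13; μ^(2)=15/2; μ^(3)=-31

((2, 0, 0, 4); (1, 1, 0, 0); (0, 0, 3, 0))
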